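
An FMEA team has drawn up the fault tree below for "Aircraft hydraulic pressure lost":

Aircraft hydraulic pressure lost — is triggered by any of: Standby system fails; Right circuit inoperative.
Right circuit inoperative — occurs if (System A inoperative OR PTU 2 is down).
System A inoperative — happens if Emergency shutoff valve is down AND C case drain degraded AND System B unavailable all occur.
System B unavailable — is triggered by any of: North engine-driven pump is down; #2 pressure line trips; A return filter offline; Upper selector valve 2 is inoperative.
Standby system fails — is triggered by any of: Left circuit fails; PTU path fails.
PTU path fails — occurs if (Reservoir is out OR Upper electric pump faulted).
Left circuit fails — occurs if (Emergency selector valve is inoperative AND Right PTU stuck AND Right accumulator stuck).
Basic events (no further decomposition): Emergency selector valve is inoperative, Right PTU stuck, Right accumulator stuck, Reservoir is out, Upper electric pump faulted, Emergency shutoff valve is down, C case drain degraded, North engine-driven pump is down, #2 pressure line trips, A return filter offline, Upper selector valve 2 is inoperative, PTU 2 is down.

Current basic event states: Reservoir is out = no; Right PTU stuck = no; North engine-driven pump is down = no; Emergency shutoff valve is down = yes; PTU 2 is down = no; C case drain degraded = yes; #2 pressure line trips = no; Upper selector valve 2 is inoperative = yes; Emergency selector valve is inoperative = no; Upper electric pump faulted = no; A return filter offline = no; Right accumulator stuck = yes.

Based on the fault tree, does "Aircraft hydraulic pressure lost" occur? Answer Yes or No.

Left circuit fails [AND]: Emergency selector valve is inoperative=not, Right PTU stuck=not, Right accumulator stuck=occurs → not all inputs occur → does not occur.
PTU path fails [OR]: Reservoir is out=not, Upper electric pump faulted=not → no input occurs → does not occur.
Standby system fails [OR]: Left circuit fails=not, PTU path fails=not → no input occurs → does not occur.
System B unavailable [OR]: North engine-driven pump is down=not, #2 pressure line trips=not, A return filter offline=not, Upper selector valve 2 is inoperative=occurs → at least one input occurs → occurs.
System A inoperative [AND]: Emergency shutoff valve is down=occurs, C case drain degraded=occurs, System B unavailable=occurs → all inputs occur → occurs.
Right circuit inoperative [OR]: System A inoperative=occurs, PTU 2 is down=not → at least one input occurs → occurs.
Aircraft hydraulic pressure lost [OR]: Standby system fails=not, Right circuit inoperative=occurs → at least one input occurs → occurs.

Yes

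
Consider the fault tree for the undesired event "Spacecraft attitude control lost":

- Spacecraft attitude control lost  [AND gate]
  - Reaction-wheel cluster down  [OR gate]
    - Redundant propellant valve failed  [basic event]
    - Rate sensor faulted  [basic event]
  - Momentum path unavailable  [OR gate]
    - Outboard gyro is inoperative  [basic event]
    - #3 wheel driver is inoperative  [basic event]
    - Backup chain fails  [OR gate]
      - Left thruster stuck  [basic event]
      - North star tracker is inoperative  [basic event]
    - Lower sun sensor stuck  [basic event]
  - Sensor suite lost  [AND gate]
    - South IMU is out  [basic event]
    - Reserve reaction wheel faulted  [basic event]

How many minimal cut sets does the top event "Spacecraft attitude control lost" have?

10

Reaction-wheel cluster down [OR]: union of children's cut sets → 2 cut set(s).
Backup chain fails [OR]: union of children's cut sets → 2 cut set(s).
Momentum path unavailable [OR]: union of children's cut sets → 5 cut set(s).
Sensor suite lost [AND]: one cut set from each child combined → 1 × 1 = 1 cut set(s).
Spacecraft attitude control lost [AND]: one cut set from each child combined → 2 × 5 × 1 = 10 cut set(s).
Minimal cut sets: {Outboard gyro is inoperative, Redundant propellant valve failed, Reserve reaction wheel faulted, South IMU is out}; {#3 wheel driver is inoperative, Redundant propellant valve failed, Reserve reaction wheel faulted, South IMU is out}; {Left thruster stuck, Redundant propellant valve failed, Reserve reaction wheel faulted, South IMU is out}; {North star tracker is inoperative, Redundant propellant valve failed, Reserve reaction wheel faulted, South IMU is out}; {Lower sun sensor stuck, Redundant propellant valve failed, Reserve reaction wheel faulted, South IMU is out}; {Outboard gyro is inoperative, Rate sensor faulted, Reserve reaction wheel faulted, South IMU is out}; {#3 wheel driver is inoperative, Rate sensor faulted, Reserve reaction wheel faulted, South IMU is out}; {Left thruster stuck, Rate sensor faulted, Reserve reaction wheel faulted, South IMU is out}; {North star tracker is inoperative, Rate sensor faulted, Reserve reaction wheel faulted, South IMU is out}; {Lower sun sensor stuck, Rate sensor faulted, Reserve reaction wheel faulted, South IMU is out}.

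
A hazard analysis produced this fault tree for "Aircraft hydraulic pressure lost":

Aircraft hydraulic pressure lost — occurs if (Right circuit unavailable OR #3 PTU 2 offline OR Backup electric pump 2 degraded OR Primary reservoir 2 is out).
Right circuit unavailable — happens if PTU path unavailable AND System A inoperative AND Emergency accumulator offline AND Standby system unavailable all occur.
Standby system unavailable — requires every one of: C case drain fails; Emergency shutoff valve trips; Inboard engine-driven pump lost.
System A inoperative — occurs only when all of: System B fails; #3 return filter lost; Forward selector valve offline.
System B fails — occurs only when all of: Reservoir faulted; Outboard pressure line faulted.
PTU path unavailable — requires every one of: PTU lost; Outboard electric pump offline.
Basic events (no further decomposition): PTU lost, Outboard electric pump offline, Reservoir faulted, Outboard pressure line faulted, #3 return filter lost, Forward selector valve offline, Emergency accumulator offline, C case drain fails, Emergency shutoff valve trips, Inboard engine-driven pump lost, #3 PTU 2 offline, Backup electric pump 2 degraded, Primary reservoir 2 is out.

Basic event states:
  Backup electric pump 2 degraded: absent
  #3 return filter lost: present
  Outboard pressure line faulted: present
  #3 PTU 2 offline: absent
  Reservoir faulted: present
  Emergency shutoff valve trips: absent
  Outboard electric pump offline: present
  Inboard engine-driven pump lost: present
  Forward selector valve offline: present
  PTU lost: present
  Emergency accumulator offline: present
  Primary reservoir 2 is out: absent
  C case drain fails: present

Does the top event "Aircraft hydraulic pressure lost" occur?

PTU path unavailable [AND]: PTU lost=occurs, Outboard electric pump offline=occurs → all inputs occur → occurs.
System B fails [AND]: Reservoir faulted=occurs, Outboard pressure line faulted=occurs → all inputs occur → occurs.
System A inoperative [AND]: System B fails=occurs, #3 return filter lost=occurs, Forward selector valve offline=occurs → all inputs occur → occurs.
Standby system unavailable [AND]: C case drain fails=occurs, Emergency shutoff valve trips=not, Inboard engine-driven pump lost=occurs → not all inputs occur → does not occur.
Right circuit unavailable [AND]: PTU path unavailable=occurs, System A inoperative=occurs, Emergency accumulator offline=occurs, Standby system unavailable=not → not all inputs occur → does not occur.
Aircraft hydraulic pressure lost [OR]: Right circuit unavailable=not, #3 PTU 2 offline=not, Backup electric pump 2 degraded=not, Primary reservoir 2 is out=not → no input occurs → does not occur.

No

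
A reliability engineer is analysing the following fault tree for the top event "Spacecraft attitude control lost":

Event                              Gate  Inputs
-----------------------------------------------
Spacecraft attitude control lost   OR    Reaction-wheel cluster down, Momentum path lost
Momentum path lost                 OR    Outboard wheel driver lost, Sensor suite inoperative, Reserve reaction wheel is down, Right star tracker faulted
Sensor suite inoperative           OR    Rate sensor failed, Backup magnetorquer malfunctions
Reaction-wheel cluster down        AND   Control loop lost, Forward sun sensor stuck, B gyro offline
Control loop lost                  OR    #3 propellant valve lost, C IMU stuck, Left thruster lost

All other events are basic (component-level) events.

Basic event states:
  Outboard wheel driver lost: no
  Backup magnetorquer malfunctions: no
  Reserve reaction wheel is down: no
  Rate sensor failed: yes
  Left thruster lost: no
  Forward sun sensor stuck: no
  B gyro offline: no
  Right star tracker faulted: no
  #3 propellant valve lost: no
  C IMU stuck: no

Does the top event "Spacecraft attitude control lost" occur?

Control loop lost [OR]: #3 propellant valve lost=not, C IMU stuck=not, Left thruster lost=not → no input occurs → does not occur.
Reaction-wheel cluster down [AND]: Control loop lost=not, Forward sun sensor stuck=not, B gyro offline=not → not all inputs occur → does not occur.
Sensor suite inoperative [OR]: Rate sensor failed=occurs, Backup magnetorquer malfunctions=not → at least one input occurs → occurs.
Momentum path lost [OR]: Outboard wheel driver lost=not, Sensor suite inoperative=occurs, Reserve reaction wheel is down=not, Right star tracker faulted=not → at least one input occurs → occurs.
Spacecraft attitude control lost [OR]: Reaction-wheel cluster down=not, Momentum path lost=occurs → at least one input occurs → occurs.

Yes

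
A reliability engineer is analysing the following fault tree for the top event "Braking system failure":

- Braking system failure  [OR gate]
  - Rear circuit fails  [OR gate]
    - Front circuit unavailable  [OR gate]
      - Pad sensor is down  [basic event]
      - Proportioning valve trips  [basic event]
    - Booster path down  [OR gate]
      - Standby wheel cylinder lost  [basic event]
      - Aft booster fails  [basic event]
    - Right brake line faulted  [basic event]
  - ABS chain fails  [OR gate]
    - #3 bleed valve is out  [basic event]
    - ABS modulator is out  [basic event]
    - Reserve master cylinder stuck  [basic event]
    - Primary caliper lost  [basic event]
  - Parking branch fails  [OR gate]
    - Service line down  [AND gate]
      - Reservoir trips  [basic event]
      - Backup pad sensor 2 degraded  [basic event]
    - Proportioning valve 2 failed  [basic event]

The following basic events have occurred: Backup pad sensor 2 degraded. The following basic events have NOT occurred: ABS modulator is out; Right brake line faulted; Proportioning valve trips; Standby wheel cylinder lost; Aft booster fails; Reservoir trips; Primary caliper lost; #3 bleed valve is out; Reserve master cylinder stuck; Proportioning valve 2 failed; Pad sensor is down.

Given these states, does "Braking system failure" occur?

Front circuit unavailable [OR]: Pad sensor is down=not, Proportioning valve trips=not → no input occurs → does not occur.
Booster path down [OR]: Standby wheel cylinder lost=not, Aft booster fails=not → no input occurs → does not occur.
Rear circuit fails [OR]: Front circuit unavailable=not, Booster path down=not, Right brake line faulted=not → no input occurs → does not occur.
ABS chain fails [OR]: #3 bleed valve is out=not, ABS modulator is out=not, Reserve master cylinder stuck=not, Primary caliper lost=not → no input occurs → does not occur.
Service line down [AND]: Reservoir trips=not, Backup pad sensor 2 degraded=occurs → not all inputs occur → does not occur.
Parking branch fails [OR]: Service line down=not, Proportioning valve 2 failed=not → no input occurs → does not occur.
Braking system failure [OR]: Rear circuit fails=not, ABS chain fails=not, Parking branch fails=not → no input occurs → does not occur.

No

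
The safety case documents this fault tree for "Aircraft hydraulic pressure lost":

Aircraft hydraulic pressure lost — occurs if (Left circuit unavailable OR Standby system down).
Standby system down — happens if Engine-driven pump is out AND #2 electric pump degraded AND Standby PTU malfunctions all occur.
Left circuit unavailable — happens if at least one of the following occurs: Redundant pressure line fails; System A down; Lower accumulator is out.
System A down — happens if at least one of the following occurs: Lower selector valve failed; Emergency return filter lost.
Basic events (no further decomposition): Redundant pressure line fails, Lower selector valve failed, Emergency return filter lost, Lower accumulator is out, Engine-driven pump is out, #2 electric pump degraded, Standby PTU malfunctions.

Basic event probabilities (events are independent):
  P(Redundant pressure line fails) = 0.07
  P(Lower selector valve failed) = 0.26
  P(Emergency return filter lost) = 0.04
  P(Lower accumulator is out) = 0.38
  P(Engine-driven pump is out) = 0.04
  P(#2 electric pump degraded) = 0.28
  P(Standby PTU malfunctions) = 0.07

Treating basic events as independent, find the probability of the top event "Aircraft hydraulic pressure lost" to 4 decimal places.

P(System A down) [OR] = 1 − (1−0.26) × (1−0.04) = 0.289600
P(Left circuit unavailable) [OR] = 1 − (1−0.07) × (1−0.289600) × (1−0.38) = 0.590383
P(Standby system down) [AND] = 0.04 × 0.28 × 0.07 = 0.000784
P(Aircraft hydraulic pressure lost) [OR] = 1 − (1−0.590383) × (1−0.000784) = 0.590704
Rounded to 4 decimal places: P(Aircraft hydraulic pressure lost) ≈ 0.5907.

0.5907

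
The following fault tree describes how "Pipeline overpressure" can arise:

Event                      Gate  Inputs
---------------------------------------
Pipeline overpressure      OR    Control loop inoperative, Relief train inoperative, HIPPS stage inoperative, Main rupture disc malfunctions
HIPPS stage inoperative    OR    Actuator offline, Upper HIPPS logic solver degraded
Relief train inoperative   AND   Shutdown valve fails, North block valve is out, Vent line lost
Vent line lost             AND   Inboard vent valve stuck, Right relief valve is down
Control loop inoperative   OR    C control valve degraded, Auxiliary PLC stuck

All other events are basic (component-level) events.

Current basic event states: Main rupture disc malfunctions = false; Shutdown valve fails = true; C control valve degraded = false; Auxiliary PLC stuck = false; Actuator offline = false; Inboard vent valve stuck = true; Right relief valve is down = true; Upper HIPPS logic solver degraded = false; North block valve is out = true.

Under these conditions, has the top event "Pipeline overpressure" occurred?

Control loop inoperative [OR]: C control valve degraded=not, Auxiliary PLC stuck=not → no input occurs → does not occur.
Vent line lost [AND]: Inboard vent valve stuck=occurs, Right relief valve is down=occurs → all inputs occur → occurs.
Relief train inoperative [AND]: Shutdown valve fails=occurs, North block valve is out=occurs, Vent line lost=occurs → all inputs occur → occurs.
HIPPS stage inoperative [OR]: Actuator offline=not, Upper HIPPS logic solver degraded=not → no input occurs → does not occur.
Pipeline overpressure [OR]: Control loop inoperative=not, Relief train inoperative=occurs, HIPPS stage inoperative=not, Main rupture disc malfunctions=not → at least one input occurs → occurs.

Yes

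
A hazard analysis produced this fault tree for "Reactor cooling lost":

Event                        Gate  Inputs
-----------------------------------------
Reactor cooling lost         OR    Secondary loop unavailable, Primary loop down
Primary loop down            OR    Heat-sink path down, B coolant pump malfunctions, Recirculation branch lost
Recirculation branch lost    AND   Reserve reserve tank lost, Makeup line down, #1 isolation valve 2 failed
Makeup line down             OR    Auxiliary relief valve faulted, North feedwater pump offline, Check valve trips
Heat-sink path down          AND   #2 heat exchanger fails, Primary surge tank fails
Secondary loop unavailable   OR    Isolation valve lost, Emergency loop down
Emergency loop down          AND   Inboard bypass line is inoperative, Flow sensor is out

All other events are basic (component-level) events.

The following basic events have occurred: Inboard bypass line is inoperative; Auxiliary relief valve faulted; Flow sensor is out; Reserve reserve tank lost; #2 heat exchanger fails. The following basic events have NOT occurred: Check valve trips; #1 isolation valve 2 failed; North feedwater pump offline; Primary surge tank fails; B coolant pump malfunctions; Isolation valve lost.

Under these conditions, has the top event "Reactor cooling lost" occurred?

Yes

Emergency loop down [AND]: Inboard bypass line is inoperative=occurs, Flow sensor is out=occurs → all inputs occur → occurs.
Secondary loop unavailable [OR]: Isolation valve lost=not, Emergency loop down=occurs → at least one input occurs → occurs.
Heat-sink path down [AND]: #2 heat exchanger fails=occurs, Primary surge tank fails=not → not all inputs occur → does not occur.
Makeup line down [OR]: Auxiliary relief valve faulted=occurs, North feedwater pump offline=not, Check valve trips=not → at least one input occurs → occurs.
Recirculation branch lost [AND]: Reserve reserve tank lost=occurs, Makeup line down=occurs, #1 isolation valve 2 failed=not → not all inputs occur → does not occur.
Primary loop down [OR]: Heat-sink path down=not, B coolant pump malfunctions=not, Recirculation branch lost=not → no input occurs → does not occur.
Reactor cooling lost [OR]: Secondary loop unavailable=occurs, Primary loop down=not → at least one input occurs → occurs.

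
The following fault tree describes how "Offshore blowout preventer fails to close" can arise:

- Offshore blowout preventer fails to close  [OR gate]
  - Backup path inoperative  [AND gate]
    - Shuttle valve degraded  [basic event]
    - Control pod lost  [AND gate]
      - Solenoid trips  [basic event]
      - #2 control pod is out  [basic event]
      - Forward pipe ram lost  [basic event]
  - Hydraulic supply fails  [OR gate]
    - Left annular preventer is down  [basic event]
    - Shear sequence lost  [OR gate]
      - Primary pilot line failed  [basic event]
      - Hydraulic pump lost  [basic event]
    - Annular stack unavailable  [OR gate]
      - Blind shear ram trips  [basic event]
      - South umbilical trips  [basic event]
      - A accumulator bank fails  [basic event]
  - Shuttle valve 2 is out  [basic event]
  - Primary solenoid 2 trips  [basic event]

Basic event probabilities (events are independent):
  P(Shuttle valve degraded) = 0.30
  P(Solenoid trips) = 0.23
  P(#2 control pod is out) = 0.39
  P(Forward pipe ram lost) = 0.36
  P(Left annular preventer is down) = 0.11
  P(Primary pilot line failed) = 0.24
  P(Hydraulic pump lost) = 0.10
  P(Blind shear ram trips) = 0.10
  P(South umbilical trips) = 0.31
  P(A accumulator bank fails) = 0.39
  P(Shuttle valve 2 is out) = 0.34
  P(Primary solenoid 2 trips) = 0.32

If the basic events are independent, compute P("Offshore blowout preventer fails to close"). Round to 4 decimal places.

P(Control pod lost) [AND] = 0.23 × 0.39 × 0.36 = 0.032292
P(Backup path inoperative) [AND] = 0.30 × 0.032292 = 0.009688
P(Shear sequence lost) [OR] = 1 − (1−0.24) × (1−0.10) = 0.316000
P(Annular stack unavailable) [OR] = 1 − (1−0.10) × (1−0.31) × (1−0.39) = 0.621190
P(Hydraulic supply fails) [OR] = 1 − (1−0.11) × (1−0.316000) × (1−0.621190) = 0.769396
P(Offshore blowout preventer fails to close) [OR] = 1 − (1−0.009688) × (1−0.769396) × (1−0.34) × (1−0.32) = 0.897508
Rounded to 4 decimal places: P(Offshore blowout preventer fails to close) ≈ 0.8975.

0.8975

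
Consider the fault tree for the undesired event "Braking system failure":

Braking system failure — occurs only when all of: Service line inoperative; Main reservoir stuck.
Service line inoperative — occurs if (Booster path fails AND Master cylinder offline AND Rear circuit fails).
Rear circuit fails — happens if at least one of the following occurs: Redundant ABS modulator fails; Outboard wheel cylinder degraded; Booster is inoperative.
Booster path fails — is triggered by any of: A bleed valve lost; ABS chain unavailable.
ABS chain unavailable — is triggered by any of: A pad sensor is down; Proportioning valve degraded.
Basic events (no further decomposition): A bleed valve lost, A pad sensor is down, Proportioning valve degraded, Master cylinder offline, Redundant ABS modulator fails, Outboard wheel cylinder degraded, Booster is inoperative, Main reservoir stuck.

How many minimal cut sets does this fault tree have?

ABS chain unavailable [OR]: union of children's cut sets → 2 cut set(s).
Booster path fails [OR]: union of children's cut sets → 3 cut set(s).
Rear circuit fails [OR]: union of children's cut sets → 3 cut set(s).
Service line inoperative [AND]: one cut set from each child combined → 3 × 1 × 3 = 9 cut set(s).
Braking system failure [AND]: one cut set from each child combined → 9 × 1 = 9 cut set(s).
Minimal cut sets: {A bleed valve lost, Main reservoir stuck, Master cylinder offline, Redundant ABS modulator fails}; {A bleed valve lost, Main reservoir stuck, Master cylinder offline, Outboard wheel cylinder degraded}; {A bleed valve lost, Booster is inoperative, Main reservoir stuck, Master cylinder offline}; {A pad sensor is down, Main reservoir stuck, Master cylinder offline, Redundant ABS modulator fails}; {A pad sensor is down, Main reservoir stuck, Master cylinder offline, Outboard wheel cylinder degraded}; {A pad sensor is down, Booster is inoperative, Main reservoir stuck, Master cylinder offline}; {Main reservoir stuck, Master cylinder offline, Proportioning valve degraded, Redundant ABS modulator fails}; {Main reservoir stuck, Master cylinder offline, Outboard wheel cylinder degraded, Proportioning valve degraded}; {Booster is inoperative, Main reservoir stuck, Master cylinder offline, Proportioning valve degraded}.

9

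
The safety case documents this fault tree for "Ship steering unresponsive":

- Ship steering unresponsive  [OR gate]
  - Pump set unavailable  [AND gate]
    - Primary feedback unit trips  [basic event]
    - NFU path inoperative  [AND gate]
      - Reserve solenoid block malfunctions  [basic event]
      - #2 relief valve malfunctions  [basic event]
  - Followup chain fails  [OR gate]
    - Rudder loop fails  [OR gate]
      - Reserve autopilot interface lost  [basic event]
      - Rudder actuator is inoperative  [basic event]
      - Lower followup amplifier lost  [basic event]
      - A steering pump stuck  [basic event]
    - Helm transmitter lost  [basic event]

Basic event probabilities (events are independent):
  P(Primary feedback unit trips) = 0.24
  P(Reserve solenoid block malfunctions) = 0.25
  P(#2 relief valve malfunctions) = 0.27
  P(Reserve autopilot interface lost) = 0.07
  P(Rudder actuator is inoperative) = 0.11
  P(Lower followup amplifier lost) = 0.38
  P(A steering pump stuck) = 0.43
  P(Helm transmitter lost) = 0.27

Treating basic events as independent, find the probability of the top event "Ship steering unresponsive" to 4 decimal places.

0.7899

P(NFU path inoperative) [AND] = 0.25 × 0.27 = 0.067500
P(Pump set unavailable) [AND] = 0.24 × 0.067500 = 0.016200
P(Rudder loop fails) [OR] = 1 − (1−0.07) × (1−0.11) × (1−0.38) × (1−0.43) = 0.707491
P(Followup chain fails) [OR] = 1 − (1−0.707491) × (1−0.27) = 0.786468
P(Ship steering unresponsive) [OR] = 1 − (1−0.016200) × (1−0.786468) = 0.789927
Rounded to 4 decimal places: P(Ship steering unresponsive) ≈ 0.7899.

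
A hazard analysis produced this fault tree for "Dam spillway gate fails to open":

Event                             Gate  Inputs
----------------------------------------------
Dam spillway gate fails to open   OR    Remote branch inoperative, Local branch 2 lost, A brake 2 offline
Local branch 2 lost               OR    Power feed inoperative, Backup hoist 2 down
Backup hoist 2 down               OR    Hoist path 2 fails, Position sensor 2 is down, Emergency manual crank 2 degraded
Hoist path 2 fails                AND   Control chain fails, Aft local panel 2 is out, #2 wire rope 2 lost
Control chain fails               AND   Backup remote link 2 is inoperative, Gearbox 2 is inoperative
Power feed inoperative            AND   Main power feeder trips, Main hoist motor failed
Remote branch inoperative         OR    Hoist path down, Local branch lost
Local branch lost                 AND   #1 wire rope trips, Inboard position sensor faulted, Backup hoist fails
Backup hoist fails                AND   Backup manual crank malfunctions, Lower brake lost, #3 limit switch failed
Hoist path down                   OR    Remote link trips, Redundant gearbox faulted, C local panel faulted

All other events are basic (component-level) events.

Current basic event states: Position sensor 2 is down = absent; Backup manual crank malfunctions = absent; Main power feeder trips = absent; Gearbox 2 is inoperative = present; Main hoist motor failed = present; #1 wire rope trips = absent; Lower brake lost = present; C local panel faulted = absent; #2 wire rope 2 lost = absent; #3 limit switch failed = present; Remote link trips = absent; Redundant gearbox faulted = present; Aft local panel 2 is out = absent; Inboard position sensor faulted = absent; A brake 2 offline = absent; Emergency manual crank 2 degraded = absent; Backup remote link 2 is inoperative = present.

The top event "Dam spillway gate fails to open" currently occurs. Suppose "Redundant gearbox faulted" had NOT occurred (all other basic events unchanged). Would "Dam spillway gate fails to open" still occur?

Counterfactual: set "Redundant gearbox faulted" to not occurred.
Hoist path down [OR]: Remote link trips=not, Redundant gearbox faulted=not, C local panel faulted=not → no input occurs → does not occur.
Backup hoist fails [AND]: Backup manual crank malfunctions=not, Lower brake lost=occurs, #3 limit switch failed=occurs → not all inputs occur → does not occur.
Local branch lost [AND]: #1 wire rope trips=not, Inboard position sensor faulted=not, Backup hoist fails=not → not all inputs occur → does not occur.
Remote branch inoperative [OR]: Hoist path down=not, Local branch lost=not → no input occurs → does not occur.
Power feed inoperative [AND]: Main power feeder trips=not, Main hoist motor failed=occurs → not all inputs occur → does not occur.
Control chain fails [AND]: Backup remote link 2 is inoperative=occurs, Gearbox 2 is inoperative=occurs → all inputs occur → occurs.
Hoist path 2 fails [AND]: Control chain fails=occurs, Aft local panel 2 is out=not, #2 wire rope 2 lost=not → not all inputs occur → does not occur.
Backup hoist 2 down [OR]: Hoist path 2 fails=not, Position sensor 2 is down=not, Emergency manual crank 2 degraded=not → no input occurs → does not occur.
Local branch 2 lost [OR]: Power feed inoperative=not, Backup hoist 2 down=not → no input occurs → does not occur.
Dam spillway gate fails to open [OR]: Remote branch inoperative=not, Local branch 2 lost=not, A brake 2 offline=not → no input occurs → does not occur.

No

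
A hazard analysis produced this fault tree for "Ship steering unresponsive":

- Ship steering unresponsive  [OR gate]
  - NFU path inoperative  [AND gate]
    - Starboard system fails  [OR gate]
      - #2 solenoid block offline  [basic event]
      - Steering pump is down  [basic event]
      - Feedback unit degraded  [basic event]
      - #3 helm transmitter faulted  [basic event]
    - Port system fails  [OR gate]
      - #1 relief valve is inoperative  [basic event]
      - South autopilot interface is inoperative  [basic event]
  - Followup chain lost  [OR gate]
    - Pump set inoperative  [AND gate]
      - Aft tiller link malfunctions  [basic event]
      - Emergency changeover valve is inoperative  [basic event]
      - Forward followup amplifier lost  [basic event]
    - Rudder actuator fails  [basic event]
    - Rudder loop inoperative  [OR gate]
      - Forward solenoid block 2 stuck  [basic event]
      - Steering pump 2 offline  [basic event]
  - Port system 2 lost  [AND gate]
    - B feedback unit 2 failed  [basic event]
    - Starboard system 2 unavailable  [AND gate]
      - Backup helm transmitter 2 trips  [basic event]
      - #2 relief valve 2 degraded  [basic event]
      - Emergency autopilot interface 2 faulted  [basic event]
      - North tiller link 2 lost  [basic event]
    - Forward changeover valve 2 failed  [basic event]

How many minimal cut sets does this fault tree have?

Starboard system fails [OR]: union of children's cut sets → 4 cut set(s).
Port system fails [OR]: union of children's cut sets → 2 cut set(s).
NFU path inoperative [AND]: one cut set from each child combined → 4 × 2 = 8 cut set(s).
Pump set inoperative [AND]: one cut set from each child combined → 1 × 1 × 1 = 1 cut set(s).
Rudder loop inoperative [OR]: union of children's cut sets → 2 cut set(s).
Followup chain lost [OR]: union of children's cut sets → 4 cut set(s).
Starboard system 2 unavailable [AND]: one cut set from each child combined → 1 × 1 × 1 × 1 = 1 cut set(s).
Port system 2 lost [AND]: one cut set from each child combined → 1 × 1 × 1 = 1 cut set(s).
Ship steering unresponsive [OR]: union of children's cut sets → 13 cut set(s).

13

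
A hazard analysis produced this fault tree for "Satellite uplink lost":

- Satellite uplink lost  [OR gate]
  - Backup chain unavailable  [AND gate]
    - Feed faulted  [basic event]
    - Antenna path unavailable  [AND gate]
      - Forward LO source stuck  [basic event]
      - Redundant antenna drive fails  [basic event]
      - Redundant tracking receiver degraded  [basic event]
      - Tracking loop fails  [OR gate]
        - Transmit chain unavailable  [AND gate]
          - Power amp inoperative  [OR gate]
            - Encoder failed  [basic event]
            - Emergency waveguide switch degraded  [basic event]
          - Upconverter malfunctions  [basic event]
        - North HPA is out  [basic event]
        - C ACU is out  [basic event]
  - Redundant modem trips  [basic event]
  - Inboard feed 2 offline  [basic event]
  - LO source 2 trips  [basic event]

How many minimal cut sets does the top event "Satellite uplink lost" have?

7

Power amp inoperative [OR]: union of children's cut sets → 2 cut set(s).
Transmit chain unavailable [AND]: one cut set from each child combined → 2 × 1 = 2 cut set(s).
Tracking loop fails [OR]: union of children's cut sets → 4 cut set(s).
Antenna path unavailable [AND]: one cut set from each child combined → 1 × 1 × 1 × 4 = 4 cut set(s).
Backup chain unavailable [AND]: one cut set from each child combined → 1 × 4 = 4 cut set(s).
Satellite uplink lost [OR]: union of children's cut sets → 7 cut set(s).
Minimal cut sets: {Encoder failed, Feed faulted, Forward LO source stuck, Redundant antenna drive fails, Redundant tracking receiver degraded, Upconverter malfunctions}; {Emergency waveguide switch degraded, Feed faulted, Forward LO source stuck, Redundant antenna drive fails, Redundant tracking receiver degraded, Upconverter malfunctions}; {Feed faulted, Forward LO source stuck, North HPA is out, Redundant antenna drive fails, Redundant tracking receiver degraded}; {C ACU is out, Feed faulted, Forward LO source stuck, Redundant antenna drive fails, Redundant tracking receiver degraded}; {Redundant modem trips}; {Inboard feed 2 offline}; {LO source 2 trips}.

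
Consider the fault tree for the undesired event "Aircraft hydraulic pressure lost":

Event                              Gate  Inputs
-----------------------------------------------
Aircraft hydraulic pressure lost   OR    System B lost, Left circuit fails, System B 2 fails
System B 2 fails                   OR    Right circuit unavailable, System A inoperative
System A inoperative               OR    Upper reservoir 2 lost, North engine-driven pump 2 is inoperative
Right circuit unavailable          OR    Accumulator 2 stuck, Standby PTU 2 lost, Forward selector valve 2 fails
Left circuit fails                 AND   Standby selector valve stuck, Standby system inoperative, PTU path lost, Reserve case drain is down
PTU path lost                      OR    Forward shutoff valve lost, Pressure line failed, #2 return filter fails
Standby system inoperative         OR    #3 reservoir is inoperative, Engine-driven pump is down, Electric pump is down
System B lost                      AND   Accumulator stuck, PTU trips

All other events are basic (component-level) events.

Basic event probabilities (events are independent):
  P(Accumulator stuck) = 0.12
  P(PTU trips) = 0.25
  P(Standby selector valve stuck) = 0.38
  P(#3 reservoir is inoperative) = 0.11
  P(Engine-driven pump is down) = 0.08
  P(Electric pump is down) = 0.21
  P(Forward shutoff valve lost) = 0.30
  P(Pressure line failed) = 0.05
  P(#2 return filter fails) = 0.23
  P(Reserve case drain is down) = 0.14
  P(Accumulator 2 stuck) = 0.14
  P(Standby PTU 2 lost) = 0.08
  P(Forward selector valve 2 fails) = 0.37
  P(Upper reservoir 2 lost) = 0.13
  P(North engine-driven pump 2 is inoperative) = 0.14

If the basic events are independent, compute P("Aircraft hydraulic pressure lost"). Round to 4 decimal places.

P(System B lost) [AND] = 0.12 × 0.25 = 0.030000
P(Standby system inoperative) [OR] = 1 − (1−0.11) × (1−0.08) × (1−0.21) = 0.353148
P(PTU path lost) [OR] = 1 − (1−0.30) × (1−0.05) × (1−0.23) = 0.487950
P(Left circuit fails) [AND] = 0.38 × 0.353148 × 0.487950 × 0.14 = 0.009167
P(Right circuit unavailable) [OR] = 1 − (1−0.14) × (1−0.08) × (1−0.37) = 0.501544
P(System A inoperative) [OR] = 1 − (1−0.13) × (1−0.14) = 0.251800
P(System B 2 fails) [OR] = 1 − (1−0.501544) × (1−0.251800) = 0.627055
P(Aircraft hydraulic pressure lost) [OR] = 1 − (1−0.030000) × (1−0.009167) × (1−0.627055) = 0.641560
Rounded to 4 decimal places: P(Aircraft hydraulic pressure lost) ≈ 0.6416.

0.6416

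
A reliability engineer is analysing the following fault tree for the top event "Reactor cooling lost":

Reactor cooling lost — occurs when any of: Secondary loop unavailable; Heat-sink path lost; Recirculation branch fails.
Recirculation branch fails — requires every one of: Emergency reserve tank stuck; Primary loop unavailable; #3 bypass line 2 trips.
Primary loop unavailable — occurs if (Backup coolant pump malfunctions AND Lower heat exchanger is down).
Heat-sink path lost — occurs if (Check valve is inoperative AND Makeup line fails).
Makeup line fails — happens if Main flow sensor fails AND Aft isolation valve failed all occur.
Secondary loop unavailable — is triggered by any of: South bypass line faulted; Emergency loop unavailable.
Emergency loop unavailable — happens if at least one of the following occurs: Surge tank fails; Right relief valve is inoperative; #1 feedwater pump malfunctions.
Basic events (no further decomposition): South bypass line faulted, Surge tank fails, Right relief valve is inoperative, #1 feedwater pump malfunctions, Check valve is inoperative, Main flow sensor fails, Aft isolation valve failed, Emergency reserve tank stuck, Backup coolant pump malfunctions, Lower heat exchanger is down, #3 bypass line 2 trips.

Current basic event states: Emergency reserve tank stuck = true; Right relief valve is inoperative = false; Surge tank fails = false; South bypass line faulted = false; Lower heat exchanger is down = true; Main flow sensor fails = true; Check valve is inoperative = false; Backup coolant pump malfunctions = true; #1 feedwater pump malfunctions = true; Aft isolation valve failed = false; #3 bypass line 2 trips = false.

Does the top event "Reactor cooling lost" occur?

Emergency loop unavailable [OR]: Surge tank fails=not, Right relief valve is inoperative=not, #1 feedwater pump malfunctions=occurs → at least one input occurs → occurs.
Secondary loop unavailable [OR]: South bypass line faulted=not, Emergency loop unavailable=occurs → at least one input occurs → occurs.
Makeup line fails [AND]: Main flow sensor fails=occurs, Aft isolation valve failed=not → not all inputs occur → does not occur.
Heat-sink path lost [AND]: Check valve is inoperative=not, Makeup line fails=not → not all inputs occur → does not occur.
Primary loop unavailable [AND]: Backup coolant pump malfunctions=occurs, Lower heat exchanger is down=occurs → all inputs occur → occurs.
Recirculation branch fails [AND]: Emergency reserve tank stuck=occurs, Primary loop unavailable=occurs, #3 bypass line 2 trips=not → not all inputs occur → does not occur.
Reactor cooling lost [OR]: Secondary loop unavailable=occurs, Heat-sink path lost=not, Recirculation branch fails=not → at least one input occurs → occurs.

Yes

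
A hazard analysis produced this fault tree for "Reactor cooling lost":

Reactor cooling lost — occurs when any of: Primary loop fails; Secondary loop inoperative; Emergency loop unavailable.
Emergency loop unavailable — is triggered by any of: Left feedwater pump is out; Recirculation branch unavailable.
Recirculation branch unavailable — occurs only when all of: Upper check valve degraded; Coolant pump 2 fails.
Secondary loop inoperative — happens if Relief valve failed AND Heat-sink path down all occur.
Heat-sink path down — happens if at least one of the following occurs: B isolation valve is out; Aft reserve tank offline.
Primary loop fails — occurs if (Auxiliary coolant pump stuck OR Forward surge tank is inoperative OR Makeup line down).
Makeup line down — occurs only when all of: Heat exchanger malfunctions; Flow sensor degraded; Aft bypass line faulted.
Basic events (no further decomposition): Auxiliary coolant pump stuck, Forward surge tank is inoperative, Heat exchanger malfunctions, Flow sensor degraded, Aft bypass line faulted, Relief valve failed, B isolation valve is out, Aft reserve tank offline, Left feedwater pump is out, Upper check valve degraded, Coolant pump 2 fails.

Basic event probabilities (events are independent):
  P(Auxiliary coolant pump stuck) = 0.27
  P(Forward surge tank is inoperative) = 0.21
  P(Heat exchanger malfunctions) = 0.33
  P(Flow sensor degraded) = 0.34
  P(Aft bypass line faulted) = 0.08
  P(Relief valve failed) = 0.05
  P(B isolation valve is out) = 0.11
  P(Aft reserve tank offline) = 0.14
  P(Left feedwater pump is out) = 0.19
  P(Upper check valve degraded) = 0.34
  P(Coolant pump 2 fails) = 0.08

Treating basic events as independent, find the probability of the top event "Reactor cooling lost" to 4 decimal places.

0.5549

P(Makeup line down) [AND] = 0.33 × 0.34 × 0.08 = 0.008976
P(Primary loop fails) [OR] = 1 − (1−0.27) × (1−0.21) × (1−0.008976) = 0.428476
P(Heat-sink path down) [OR] = 1 − (1−0.11) × (1−0.14) = 0.234600
P(Secondary loop inoperative) [AND] = 0.05 × 0.234600 = 0.011730
P(Recirculation branch unavailable) [AND] = 0.34 × 0.08 = 0.027200
P(Emergency loop unavailable) [OR] = 1 − (1−0.19) × (1−0.027200) = 0.212032
P(Reactor cooling lost) [OR] = 1 − (1−0.428476) × (1−0.011730) × (1−0.212032) = 0.554940
Rounded to 4 decimal places: P(Reactor cooling lost) ≈ 0.5549.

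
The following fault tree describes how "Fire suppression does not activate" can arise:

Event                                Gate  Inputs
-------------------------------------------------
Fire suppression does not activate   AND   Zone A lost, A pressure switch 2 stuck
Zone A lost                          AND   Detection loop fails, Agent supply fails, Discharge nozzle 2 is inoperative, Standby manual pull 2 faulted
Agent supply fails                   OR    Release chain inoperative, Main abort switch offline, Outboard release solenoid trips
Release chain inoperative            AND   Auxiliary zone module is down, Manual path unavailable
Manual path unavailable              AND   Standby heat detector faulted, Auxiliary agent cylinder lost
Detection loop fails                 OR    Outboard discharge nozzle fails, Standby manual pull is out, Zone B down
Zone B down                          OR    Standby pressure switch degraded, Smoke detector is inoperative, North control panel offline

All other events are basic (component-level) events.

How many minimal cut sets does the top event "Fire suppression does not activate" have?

Zone B down [OR]: union of children's cut sets → 3 cut set(s).
Detection loop fails [OR]: union of children's cut sets → 5 cut set(s).
Manual path unavailable [AND]: one cut set from each child combined → 1 × 1 = 1 cut set(s).
Release chain inoperative [AND]: one cut set from each child combined → 1 × 1 = 1 cut set(s).
Agent supply fails [OR]: union of children's cut sets → 3 cut set(s).
Zone A lost [AND]: one cut set from each child combined → 5 × 3 × 1 × 1 = 15 cut set(s).
Fire suppression does not activate [AND]: one cut set from each child combined → 15 × 1 = 15 cut set(s).

15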